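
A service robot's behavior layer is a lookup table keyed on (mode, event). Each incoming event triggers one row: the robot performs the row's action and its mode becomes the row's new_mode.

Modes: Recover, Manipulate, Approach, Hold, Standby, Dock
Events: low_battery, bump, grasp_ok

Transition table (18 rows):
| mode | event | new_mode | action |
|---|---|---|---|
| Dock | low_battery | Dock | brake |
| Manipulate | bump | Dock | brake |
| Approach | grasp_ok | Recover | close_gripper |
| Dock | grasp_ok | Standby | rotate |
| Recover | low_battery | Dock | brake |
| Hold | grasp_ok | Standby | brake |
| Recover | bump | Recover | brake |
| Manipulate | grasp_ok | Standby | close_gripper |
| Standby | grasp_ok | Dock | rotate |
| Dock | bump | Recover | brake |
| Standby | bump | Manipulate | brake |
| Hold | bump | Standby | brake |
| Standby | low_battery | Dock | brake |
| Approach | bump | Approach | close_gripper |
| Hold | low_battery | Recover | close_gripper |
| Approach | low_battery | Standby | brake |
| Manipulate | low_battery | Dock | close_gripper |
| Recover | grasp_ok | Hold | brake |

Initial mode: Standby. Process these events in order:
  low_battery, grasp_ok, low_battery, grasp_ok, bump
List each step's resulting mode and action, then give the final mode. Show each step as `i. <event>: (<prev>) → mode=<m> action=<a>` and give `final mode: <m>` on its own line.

1. low_battery: (Standby) → mode=Dock action=brake
2. grasp_ok: (Dock) → mode=Standby action=rotate
3. low_battery: (Standby) → mode=Dock action=brake
4. grasp_ok: (Dock) → mode=Standby action=rotate
5. bump: (Standby) → mode=Manipulate action=brake

final mode: Manipulate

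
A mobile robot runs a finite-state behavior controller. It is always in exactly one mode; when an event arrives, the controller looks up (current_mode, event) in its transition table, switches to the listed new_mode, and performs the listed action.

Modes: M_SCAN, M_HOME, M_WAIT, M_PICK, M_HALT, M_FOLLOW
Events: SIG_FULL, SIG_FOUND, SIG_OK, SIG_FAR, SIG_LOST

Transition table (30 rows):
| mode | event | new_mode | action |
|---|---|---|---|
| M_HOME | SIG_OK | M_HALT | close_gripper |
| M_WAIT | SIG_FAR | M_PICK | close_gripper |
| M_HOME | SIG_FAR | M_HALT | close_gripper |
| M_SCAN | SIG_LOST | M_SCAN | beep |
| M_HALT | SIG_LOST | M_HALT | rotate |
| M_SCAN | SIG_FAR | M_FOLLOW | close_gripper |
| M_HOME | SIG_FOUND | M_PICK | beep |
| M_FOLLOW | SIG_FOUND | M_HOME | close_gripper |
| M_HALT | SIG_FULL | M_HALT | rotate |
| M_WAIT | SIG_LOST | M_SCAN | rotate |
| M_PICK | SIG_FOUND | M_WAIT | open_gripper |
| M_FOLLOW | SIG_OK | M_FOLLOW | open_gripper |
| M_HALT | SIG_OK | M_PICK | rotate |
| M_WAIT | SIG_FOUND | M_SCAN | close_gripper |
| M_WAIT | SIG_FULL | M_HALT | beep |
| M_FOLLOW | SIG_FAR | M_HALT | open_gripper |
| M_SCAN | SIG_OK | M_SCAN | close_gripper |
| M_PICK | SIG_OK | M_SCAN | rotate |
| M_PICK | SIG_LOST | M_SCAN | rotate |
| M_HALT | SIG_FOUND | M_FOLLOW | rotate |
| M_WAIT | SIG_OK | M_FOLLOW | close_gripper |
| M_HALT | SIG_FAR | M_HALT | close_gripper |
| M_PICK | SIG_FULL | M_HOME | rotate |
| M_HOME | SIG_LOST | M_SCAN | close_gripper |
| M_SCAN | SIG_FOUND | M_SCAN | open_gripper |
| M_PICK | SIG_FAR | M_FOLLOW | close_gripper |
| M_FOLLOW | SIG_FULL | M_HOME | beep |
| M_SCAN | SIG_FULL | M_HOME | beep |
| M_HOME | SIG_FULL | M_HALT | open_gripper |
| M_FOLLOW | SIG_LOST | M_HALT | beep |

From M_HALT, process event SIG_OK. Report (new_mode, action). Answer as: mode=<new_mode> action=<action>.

mode=M_PICK action=rotate

current mode = M_HALT; filter table to that mode:
  (M_HALT, SIG_LOST) → (M_HALT, rotate)
  (M_HALT, SIG_FULL) → (M_HALT, rotate)
  (M_HALT, SIG_OK) → (M_PICK, rotate)  ← event matches
  (M_HALT, SIG_FOUND) → (M_FOLLOW, rotate)
  (M_HALT, SIG_FAR) → (M_HALT, close_gripper)
event = SIG_OK selects (M_PICK, rotate)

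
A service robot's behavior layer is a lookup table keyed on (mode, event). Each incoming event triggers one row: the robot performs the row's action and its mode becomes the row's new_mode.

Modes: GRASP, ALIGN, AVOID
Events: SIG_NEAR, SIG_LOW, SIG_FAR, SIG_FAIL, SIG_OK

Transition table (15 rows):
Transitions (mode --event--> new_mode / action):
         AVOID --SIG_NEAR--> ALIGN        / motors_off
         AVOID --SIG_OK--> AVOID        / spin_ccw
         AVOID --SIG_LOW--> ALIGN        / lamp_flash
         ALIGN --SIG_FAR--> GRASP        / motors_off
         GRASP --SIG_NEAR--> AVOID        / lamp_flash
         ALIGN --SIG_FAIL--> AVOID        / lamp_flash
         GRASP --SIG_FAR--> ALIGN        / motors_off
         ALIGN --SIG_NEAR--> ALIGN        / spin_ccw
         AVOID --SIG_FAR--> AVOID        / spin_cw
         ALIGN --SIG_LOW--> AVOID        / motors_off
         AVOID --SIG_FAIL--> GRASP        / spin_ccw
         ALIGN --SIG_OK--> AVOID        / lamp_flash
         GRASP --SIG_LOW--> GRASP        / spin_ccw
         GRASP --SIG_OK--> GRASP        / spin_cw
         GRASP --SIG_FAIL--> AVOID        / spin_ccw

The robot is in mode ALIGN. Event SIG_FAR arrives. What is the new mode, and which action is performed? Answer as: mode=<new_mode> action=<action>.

current mode = ALIGN; filter table to that mode:
  (ALIGN, SIG_FAR) → (GRASP, motors_off)  ← event matches
  (ALIGN, SIG_FAIL) → (AVOID, lamp_flash)
  (ALIGN, SIG_NEAR) → (ALIGN, spin_ccw)
  (ALIGN, SIG_LOW) → (AVOID, motors_off)
  (ALIGN, SIG_OK) → (AVOID, lamp_flash)
event = SIG_FAR selects (GRASP, motors_off)

mode=GRASP action=motors_off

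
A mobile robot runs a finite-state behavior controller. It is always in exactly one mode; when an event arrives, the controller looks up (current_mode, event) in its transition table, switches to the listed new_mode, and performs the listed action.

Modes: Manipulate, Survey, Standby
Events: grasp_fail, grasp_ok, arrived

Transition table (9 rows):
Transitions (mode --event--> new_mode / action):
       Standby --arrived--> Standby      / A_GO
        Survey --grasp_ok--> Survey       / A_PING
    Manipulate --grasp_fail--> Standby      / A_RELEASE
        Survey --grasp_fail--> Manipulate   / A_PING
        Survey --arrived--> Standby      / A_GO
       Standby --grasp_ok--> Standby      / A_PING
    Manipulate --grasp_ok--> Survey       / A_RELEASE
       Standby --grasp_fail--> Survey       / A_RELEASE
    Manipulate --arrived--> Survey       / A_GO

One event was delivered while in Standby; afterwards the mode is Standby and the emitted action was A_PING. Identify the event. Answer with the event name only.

try grasp_fail: (Standby, grasp_fail) → (Survey, A_RELEASE)
try grasp_ok: (Standby, grasp_ok) → (Standby, A_PING)  ← matches
try arrived: (Standby, arrived) → (Standby, A_GO)

grasp_ok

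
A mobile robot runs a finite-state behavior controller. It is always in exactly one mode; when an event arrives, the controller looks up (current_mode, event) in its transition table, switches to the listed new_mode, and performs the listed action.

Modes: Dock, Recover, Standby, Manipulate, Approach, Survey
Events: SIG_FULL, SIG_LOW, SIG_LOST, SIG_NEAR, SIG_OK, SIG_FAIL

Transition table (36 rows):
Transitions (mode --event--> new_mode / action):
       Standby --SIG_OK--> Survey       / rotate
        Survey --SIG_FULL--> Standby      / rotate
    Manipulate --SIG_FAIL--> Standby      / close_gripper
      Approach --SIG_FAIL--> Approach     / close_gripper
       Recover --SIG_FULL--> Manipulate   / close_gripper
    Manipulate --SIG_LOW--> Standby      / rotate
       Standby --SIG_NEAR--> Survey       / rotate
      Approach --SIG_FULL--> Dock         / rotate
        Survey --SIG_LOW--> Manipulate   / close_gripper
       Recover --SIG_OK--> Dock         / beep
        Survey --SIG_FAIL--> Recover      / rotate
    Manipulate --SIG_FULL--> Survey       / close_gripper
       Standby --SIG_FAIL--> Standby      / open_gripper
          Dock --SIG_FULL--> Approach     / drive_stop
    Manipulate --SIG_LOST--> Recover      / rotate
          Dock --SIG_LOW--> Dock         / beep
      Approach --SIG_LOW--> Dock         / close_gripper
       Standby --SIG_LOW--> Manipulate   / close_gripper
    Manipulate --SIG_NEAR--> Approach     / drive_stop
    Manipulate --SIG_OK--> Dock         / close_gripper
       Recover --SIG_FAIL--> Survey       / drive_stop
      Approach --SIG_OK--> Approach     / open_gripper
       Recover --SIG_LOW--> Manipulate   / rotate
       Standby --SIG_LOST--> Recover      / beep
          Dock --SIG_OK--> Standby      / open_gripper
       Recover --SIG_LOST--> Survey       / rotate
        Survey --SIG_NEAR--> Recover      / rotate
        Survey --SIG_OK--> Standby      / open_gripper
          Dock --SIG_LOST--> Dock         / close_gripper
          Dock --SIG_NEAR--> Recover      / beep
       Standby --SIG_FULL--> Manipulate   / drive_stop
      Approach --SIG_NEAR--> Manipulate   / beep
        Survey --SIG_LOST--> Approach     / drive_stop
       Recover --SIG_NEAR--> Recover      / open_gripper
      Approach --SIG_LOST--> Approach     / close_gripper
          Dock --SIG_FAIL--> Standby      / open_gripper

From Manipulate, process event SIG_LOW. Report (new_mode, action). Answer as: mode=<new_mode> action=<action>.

mode=Standby action=rotate

current mode = Manipulate; filter table to that mode:
  (Manipulate, SIG_FAIL) → (Standby, close_gripper)
  (Manipulate, SIG_LOW) → (Standby, rotate)  ← event matches
  (Manipulate, SIG_FULL) → (Survey, close_gripper)
  (Manipulate, SIG_LOST) → (Recover, rotate)
  (Manipulate, SIG_NEAR) → (Approach, drive_stop)
  (Manipulate, SIG_OK) → (Dock, close_gripper)
event = SIG_LOW selects (Standby, rotate)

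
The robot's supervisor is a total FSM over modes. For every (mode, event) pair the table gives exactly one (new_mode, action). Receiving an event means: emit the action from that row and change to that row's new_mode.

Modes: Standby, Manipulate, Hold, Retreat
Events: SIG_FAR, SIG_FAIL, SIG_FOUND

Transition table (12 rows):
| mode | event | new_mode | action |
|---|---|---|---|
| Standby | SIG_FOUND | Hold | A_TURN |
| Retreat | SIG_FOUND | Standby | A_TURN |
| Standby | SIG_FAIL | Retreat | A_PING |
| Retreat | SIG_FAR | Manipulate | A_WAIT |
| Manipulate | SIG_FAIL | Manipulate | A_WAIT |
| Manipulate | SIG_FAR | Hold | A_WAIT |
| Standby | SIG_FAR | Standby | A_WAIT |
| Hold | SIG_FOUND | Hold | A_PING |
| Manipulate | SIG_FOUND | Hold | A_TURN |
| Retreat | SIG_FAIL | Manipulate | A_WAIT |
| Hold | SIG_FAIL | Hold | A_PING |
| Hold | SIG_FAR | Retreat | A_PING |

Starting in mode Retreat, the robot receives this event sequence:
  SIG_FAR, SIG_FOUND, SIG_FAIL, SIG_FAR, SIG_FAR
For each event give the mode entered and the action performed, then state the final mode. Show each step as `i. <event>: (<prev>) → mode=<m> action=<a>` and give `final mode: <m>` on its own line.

final mode: Manipulate

1. SIG_FAR: (Retreat) → mode=Manipulate action=A_WAIT
2. SIG_FOUND: (Manipulate) → mode=Hold action=A_TURN
3. SIG_FAIL: (Hold) → mode=Hold action=A_PING
4. SIG_FAR: (Hold) → mode=Retreat action=A_PING
5. SIG_FAR: (Retreat) → mode=Manipulate action=A_WAIT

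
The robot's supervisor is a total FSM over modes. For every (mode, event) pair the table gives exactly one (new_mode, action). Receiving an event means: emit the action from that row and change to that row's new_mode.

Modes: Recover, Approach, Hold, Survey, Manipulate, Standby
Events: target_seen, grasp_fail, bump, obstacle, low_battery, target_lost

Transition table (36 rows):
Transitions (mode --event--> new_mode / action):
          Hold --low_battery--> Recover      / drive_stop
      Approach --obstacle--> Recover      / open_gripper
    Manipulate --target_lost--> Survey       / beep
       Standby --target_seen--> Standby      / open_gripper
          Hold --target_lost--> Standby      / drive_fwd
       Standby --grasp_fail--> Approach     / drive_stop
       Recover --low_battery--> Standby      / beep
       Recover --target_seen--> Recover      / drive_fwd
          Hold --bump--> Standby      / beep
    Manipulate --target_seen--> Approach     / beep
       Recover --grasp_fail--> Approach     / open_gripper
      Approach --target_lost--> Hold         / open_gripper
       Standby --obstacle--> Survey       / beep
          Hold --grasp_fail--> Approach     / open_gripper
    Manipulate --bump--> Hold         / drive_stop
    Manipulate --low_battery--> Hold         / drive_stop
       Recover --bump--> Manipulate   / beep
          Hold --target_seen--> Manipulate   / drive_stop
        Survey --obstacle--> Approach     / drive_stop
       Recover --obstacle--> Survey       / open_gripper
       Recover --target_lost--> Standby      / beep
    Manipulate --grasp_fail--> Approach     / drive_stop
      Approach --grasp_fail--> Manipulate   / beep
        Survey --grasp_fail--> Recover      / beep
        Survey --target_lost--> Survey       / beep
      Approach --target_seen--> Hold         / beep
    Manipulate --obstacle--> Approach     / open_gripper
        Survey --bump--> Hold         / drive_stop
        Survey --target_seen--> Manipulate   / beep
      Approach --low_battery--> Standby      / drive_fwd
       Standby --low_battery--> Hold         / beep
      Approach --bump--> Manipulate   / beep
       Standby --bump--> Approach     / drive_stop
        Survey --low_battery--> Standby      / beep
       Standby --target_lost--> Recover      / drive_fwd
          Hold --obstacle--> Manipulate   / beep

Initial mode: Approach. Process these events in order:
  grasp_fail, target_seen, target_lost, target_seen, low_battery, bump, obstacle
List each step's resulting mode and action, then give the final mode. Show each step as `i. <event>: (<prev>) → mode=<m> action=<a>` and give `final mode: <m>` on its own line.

final mode: Survey

1. grasp_fail: (Approach) → mode=Manipulate action=beep
2. target_seen: (Manipulate) → mode=Approach action=beep
3. target_lost: (Approach) → mode=Hold action=open_gripper
4. target_seen: (Hold) → mode=Manipulate action=drive_stop
5. low_battery: (Manipulate) → mode=Hold action=drive_stop
6. bump: (Hold) → mode=Standby action=beep
7. obstacle: (Standby) → mode=Survey action=beep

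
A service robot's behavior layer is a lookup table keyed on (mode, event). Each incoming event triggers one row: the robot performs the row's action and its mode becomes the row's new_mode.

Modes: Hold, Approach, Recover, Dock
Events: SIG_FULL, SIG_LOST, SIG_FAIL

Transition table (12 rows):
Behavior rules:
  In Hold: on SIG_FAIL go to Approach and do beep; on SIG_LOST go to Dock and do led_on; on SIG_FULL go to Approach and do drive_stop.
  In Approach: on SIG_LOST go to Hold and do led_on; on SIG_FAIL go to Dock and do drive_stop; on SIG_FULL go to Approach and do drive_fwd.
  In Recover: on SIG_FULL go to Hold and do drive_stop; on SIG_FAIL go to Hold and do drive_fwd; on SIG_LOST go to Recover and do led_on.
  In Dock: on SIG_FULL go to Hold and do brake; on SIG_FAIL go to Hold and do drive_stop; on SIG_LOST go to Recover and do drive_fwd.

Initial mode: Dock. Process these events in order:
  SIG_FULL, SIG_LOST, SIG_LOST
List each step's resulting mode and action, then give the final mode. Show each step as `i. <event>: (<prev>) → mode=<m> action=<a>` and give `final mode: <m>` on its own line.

1. SIG_FULL: (Dock) → mode=Hold action=brake
2. SIG_LOST: (Hold) → mode=Dock action=led_on
3. SIG_LOST: (Dock) → mode=Recover action=drive_fwd

final mode: Recover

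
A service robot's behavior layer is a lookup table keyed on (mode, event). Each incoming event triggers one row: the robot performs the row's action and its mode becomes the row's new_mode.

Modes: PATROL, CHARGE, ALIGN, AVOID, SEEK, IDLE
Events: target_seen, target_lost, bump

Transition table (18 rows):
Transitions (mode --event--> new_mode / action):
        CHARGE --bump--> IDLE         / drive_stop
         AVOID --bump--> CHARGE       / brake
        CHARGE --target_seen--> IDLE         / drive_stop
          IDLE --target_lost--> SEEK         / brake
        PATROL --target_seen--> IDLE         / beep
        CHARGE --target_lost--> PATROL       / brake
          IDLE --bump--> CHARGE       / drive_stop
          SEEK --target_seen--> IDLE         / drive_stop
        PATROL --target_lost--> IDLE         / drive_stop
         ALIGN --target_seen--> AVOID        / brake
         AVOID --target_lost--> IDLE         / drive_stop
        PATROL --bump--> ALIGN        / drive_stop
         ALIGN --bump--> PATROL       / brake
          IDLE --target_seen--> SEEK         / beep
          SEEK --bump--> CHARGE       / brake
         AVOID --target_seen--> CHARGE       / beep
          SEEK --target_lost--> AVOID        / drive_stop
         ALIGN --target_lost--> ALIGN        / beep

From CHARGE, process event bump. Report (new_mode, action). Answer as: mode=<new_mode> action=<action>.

mode=IDLE action=drive_stop

current mode = CHARGE; filter table to that mode:
  (CHARGE, bump) → (IDLE, drive_stop)  ← event matches
  (CHARGE, target_seen) → (IDLE, drive_stop)
  (CHARGE, target_lost) → (PATROL, brake)
event = bump selects (IDLE, drive_stop)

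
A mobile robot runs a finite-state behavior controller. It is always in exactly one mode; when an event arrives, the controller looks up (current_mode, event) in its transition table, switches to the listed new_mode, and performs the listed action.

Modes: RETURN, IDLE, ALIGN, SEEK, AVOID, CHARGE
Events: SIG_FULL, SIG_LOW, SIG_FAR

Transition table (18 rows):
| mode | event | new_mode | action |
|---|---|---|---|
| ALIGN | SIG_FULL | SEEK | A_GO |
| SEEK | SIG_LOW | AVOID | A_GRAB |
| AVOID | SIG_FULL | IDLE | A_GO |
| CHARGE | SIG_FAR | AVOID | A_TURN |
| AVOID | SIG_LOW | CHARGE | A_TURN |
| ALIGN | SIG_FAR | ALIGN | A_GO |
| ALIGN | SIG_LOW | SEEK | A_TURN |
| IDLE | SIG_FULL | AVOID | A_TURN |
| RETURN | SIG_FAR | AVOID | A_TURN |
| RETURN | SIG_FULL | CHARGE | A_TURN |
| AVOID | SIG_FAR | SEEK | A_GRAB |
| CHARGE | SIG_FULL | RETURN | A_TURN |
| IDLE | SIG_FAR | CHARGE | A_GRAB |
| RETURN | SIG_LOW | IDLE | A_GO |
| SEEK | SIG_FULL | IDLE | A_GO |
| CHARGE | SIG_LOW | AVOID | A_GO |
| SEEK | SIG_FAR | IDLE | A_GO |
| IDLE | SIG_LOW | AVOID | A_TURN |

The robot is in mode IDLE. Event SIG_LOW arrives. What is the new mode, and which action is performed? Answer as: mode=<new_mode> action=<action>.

current mode = IDLE; filter table to that mode:
  (IDLE, SIG_FULL) → (AVOID, A_TURN)
  (IDLE, SIG_FAR) → (CHARGE, A_GRAB)
  (IDLE, SIG_LOW) → (AVOID, A_TURN)  ← event matches
event = SIG_LOW selects (AVOID, A_TURN)

mode=AVOID action=A_TURN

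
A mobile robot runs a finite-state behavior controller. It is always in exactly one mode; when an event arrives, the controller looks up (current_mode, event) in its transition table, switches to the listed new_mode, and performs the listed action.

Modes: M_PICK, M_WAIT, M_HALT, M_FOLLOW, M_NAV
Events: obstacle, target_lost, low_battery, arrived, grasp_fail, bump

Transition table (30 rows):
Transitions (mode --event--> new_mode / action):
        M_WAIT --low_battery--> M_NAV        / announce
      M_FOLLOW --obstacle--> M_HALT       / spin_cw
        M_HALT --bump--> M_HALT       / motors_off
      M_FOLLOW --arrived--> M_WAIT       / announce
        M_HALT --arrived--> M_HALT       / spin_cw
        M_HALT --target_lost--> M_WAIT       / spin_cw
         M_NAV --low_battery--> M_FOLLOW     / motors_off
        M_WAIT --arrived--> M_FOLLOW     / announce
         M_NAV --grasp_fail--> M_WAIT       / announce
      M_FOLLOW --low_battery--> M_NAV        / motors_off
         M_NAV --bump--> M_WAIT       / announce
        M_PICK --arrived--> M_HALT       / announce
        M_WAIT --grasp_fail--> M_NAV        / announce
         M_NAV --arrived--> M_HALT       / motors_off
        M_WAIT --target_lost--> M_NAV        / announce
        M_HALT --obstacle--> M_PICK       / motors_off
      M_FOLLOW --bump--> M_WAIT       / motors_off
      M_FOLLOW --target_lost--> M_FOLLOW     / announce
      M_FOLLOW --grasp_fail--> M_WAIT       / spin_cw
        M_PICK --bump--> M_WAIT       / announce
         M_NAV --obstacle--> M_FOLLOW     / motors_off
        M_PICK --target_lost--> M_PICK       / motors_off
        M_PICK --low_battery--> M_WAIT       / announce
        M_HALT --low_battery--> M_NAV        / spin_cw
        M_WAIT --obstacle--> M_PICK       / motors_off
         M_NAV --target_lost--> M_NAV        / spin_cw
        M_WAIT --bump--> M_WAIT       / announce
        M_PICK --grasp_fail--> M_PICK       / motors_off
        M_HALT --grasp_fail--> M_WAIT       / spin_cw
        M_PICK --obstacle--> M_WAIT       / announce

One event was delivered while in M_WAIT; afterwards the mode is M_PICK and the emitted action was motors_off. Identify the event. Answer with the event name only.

obstacle

try obstacle: (M_WAIT, obstacle) → (M_PICK, motors_off)  ← matches
try target_lost: (M_WAIT, target_lost) → (M_NAV, announce)
try low_battery: (M_WAIT, low_battery) → (M_NAV, announce)
try arrived: (M_WAIT, arrived) → (M_FOLLOW, announce)
try grasp_fail: (M_WAIT, grasp_fail) → (M_NAV, announce)
try bump: (M_WAIT, bump) → (M_WAIT, announce)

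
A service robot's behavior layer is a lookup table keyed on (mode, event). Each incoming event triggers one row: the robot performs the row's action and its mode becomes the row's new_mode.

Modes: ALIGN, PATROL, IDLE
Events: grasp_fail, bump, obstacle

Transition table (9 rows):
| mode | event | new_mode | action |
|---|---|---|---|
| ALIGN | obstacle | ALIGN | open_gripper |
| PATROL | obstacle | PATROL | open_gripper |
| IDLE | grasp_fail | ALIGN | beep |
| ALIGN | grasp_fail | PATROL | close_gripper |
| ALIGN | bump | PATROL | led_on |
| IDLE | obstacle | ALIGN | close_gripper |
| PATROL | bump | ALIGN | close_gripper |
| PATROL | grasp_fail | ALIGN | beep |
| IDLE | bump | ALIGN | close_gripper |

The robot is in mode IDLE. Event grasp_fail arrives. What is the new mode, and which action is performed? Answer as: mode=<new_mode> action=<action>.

mode=ALIGN action=beep

current mode = IDLE; filter table to that mode:
  (IDLE, grasp_fail) → (ALIGN, beep)  ← event matches
  (IDLE, obstacle) → (ALIGN, close_gripper)
  (IDLE, bump) → (ALIGN, close_gripper)
event = grasp_fail selects (ALIGN, beep)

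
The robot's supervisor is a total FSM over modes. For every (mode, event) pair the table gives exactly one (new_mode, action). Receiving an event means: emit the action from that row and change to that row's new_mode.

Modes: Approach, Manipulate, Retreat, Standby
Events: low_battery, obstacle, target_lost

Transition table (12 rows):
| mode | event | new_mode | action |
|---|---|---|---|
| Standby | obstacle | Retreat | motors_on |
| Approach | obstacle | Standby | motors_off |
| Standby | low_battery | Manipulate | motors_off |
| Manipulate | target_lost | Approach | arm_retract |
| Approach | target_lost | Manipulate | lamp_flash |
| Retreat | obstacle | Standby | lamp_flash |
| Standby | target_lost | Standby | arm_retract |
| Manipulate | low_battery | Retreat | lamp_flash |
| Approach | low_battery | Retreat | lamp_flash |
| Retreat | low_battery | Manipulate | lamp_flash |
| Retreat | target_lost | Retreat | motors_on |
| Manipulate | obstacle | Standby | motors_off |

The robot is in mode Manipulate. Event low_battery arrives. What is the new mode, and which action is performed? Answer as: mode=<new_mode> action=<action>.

current mode = Manipulate; filter table to that mode:
  (Manipulate, target_lost) → (Approach, arm_retract)
  (Manipulate, low_battery) → (Retreat, lamp_flash)  ← event matches
  (Manipulate, obstacle) → (Standby, motors_off)
event = low_battery selects (Retreat, lamp_flash)

mode=Retreat action=lamp_flash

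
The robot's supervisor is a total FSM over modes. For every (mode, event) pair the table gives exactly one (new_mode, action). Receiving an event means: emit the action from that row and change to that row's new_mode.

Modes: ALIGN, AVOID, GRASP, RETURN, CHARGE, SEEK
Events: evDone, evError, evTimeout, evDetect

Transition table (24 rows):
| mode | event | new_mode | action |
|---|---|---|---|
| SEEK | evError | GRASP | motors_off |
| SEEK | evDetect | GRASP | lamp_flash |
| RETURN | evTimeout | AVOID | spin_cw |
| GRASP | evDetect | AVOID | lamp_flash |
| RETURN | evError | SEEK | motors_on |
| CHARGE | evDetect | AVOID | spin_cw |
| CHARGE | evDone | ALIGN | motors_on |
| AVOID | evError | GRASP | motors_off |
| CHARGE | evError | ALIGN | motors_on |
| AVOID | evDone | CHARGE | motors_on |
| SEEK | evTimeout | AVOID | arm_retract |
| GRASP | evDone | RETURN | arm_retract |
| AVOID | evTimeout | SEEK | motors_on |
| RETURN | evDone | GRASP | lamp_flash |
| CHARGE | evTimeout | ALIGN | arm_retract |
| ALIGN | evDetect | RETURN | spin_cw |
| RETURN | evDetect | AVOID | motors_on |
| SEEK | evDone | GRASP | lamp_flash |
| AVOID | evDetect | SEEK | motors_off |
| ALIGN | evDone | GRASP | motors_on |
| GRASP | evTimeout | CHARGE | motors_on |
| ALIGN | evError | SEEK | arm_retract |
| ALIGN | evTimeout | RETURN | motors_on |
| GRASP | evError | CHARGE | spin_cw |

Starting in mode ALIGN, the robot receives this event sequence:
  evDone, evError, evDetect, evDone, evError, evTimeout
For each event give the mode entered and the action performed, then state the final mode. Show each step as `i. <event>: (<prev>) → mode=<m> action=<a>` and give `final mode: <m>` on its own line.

final mode: RETURN

1. evDone: (ALIGN) → mode=GRASP action=motors_on
2. evError: (GRASP) → mode=CHARGE action=spin_cw
3. evDetect: (CHARGE) → mode=AVOID action=spin_cw
4. evDone: (AVOID) → mode=CHARGE action=motors_on
5. evError: (CHARGE) → mode=ALIGN action=motors_on
6. evTimeout: (ALIGN) → mode=RETURN action=motors_on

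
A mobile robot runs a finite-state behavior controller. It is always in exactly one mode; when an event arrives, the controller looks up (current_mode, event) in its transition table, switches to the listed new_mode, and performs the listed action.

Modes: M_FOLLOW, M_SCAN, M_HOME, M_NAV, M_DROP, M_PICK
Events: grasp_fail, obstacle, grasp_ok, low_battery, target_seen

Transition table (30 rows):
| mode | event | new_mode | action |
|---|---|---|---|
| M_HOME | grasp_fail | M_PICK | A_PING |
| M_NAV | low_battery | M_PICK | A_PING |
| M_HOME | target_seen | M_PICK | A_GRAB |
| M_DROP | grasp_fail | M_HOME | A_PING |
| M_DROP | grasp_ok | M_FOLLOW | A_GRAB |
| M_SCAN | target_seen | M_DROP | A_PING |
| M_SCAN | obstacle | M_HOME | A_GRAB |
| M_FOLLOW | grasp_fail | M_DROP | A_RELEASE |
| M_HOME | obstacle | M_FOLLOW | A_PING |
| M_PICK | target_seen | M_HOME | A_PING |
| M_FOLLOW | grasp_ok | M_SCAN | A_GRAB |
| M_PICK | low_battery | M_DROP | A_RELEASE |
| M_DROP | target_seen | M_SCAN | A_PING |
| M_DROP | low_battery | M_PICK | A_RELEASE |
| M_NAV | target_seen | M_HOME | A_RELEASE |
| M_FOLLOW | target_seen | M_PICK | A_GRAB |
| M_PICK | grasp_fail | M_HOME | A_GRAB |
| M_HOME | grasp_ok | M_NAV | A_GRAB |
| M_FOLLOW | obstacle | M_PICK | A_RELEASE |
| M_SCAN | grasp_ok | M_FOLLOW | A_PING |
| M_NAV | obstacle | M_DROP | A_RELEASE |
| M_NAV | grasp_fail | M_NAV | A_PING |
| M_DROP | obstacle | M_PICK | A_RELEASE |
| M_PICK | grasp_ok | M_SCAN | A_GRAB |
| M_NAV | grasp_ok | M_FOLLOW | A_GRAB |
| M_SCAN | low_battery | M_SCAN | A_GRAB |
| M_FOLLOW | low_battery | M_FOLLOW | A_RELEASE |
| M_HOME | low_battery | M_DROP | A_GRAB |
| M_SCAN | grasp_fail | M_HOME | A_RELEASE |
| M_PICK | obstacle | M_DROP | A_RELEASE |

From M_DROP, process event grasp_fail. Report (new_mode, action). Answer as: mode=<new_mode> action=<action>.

mode=M_HOME action=A_PING

current mode = M_DROP; filter table to that mode:
  (M_DROP, grasp_fail) → (M_HOME, A_PING)  ← event matches
  (M_DROP, grasp_ok) → (M_FOLLOW, A_GRAB)
  (M_DROP, target_seen) → (M_SCAN, A_PING)
  (M_DROP, low_battery) → (M_PICK, A_RELEASE)
  (M_DROP, obstacle) → (M_PICK, A_RELEASE)
event = grasp_fail selects (M_HOME, A_PING)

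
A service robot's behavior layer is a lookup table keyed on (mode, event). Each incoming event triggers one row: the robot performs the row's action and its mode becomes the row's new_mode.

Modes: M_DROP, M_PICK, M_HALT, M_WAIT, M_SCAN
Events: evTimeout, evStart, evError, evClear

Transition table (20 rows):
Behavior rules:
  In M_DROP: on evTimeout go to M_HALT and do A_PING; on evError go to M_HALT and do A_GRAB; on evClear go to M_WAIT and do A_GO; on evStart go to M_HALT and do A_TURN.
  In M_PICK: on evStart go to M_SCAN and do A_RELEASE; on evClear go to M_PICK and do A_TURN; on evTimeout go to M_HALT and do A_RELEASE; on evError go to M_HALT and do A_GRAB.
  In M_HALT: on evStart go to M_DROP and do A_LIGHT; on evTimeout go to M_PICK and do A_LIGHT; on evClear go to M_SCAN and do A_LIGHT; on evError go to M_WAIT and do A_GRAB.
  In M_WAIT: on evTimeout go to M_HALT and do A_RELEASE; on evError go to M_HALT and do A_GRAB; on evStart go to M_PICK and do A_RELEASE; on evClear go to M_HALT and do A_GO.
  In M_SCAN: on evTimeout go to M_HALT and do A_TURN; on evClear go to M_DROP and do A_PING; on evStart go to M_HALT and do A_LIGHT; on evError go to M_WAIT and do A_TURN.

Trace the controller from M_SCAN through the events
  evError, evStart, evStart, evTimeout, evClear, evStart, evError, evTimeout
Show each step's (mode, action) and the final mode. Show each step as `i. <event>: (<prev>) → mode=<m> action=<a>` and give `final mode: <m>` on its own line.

1. evError: (M_SCAN) → mode=M_WAIT action=A_TURN
2. evStart: (M_WAIT) → mode=M_PICK action=A_RELEASE
3. evStart: (M_PICK) → mode=M_SCAN action=A_RELEASE
4. evTimeout: (M_SCAN) → mode=M_HALT action=A_TURN
5. evClear: (M_HALT) → mode=M_SCAN action=A_LIGHT
6. evStart: (M_SCAN) → mode=M_HALT action=A_LIGHT
7. evError: (M_HALT) → mode=M_WAIT action=A_GRAB
8. evTimeout: (M_WAIT) → mode=M_HALT action=A_RELEASE

final mode: M_HALT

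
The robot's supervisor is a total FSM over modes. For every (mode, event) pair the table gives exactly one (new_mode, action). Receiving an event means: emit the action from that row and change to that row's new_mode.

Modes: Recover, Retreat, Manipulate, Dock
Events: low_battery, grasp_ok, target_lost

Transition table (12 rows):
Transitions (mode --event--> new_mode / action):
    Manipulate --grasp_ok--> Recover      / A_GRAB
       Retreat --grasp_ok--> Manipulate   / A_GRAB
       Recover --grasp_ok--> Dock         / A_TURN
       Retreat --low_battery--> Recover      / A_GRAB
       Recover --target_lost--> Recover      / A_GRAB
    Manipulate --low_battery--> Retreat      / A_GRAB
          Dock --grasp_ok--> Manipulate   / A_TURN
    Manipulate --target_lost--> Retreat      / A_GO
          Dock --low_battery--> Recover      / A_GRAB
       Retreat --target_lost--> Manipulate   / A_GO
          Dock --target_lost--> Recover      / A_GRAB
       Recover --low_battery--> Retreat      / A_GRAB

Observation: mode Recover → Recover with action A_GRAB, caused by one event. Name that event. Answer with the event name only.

target_lost

try low_battery: (Recover, low_battery) → (Retreat, A_GRAB)
try grasp_ok: (Recover, grasp_ok) → (Dock, A_TURN)
try target_lost: (Recover, target_lost) → (Recover, A_GRAB)  ← matches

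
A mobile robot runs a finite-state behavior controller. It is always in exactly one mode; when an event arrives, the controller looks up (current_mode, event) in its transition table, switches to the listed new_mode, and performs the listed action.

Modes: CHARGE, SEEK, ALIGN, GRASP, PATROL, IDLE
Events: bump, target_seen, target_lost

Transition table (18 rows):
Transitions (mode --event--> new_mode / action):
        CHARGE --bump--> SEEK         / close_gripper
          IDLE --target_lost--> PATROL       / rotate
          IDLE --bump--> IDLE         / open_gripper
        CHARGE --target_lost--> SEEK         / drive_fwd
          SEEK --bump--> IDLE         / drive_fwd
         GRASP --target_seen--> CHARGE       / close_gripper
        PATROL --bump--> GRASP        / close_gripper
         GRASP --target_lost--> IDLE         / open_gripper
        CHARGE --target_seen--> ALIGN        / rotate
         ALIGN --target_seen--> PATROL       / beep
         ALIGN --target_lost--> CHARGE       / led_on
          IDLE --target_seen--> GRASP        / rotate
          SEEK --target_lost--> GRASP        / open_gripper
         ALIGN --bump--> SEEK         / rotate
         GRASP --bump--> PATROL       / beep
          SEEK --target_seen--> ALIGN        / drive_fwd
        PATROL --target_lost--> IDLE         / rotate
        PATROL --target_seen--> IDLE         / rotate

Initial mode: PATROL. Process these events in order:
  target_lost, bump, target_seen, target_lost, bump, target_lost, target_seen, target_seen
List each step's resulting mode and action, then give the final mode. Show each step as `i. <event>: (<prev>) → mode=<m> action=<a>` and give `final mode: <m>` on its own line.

final mode: GRASP

1. target_lost: (PATROL) → mode=IDLE action=rotate
2. bump: (IDLE) → mode=IDLE action=open_gripper
3. target_seen: (IDLE) → mode=GRASP action=rotate
4. target_lost: (GRASP) → mode=IDLE action=open_gripper
5. bump: (IDLE) → mode=IDLE action=open_gripper
6. target_lost: (IDLE) → mode=PATROL action=rotate
7. target_seen: (PATROL) → mode=IDLE action=rotate
8. target_seen: (IDLE) → mode=GRASP action=rotate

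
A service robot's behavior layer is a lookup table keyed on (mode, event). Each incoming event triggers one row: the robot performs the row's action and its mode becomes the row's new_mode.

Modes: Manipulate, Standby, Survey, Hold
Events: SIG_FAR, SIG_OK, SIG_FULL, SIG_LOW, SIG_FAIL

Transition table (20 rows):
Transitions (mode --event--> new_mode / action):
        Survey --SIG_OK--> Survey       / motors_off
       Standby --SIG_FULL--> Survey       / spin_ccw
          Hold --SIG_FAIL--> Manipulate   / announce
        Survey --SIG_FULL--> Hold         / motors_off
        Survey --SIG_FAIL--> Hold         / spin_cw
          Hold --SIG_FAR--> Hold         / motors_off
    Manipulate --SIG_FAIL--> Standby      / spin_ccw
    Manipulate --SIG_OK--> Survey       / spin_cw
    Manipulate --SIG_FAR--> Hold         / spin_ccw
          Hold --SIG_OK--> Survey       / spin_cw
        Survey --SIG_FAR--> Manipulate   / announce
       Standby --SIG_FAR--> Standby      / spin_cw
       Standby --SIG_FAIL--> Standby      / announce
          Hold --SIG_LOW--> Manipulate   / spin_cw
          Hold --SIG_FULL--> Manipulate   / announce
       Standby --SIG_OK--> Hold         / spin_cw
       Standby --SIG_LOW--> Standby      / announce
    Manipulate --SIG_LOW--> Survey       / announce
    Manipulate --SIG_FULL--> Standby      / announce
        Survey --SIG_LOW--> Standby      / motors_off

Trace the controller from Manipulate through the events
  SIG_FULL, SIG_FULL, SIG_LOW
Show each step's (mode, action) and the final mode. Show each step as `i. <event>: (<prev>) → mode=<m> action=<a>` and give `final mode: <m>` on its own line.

1. SIG_FULL: (Manipulate) → mode=Standby action=announce
2. SIG_FULL: (Standby) → mode=Survey action=spin_ccw
3. SIG_LOW: (Survey) → mode=Standby action=motors_off

final mode: Standby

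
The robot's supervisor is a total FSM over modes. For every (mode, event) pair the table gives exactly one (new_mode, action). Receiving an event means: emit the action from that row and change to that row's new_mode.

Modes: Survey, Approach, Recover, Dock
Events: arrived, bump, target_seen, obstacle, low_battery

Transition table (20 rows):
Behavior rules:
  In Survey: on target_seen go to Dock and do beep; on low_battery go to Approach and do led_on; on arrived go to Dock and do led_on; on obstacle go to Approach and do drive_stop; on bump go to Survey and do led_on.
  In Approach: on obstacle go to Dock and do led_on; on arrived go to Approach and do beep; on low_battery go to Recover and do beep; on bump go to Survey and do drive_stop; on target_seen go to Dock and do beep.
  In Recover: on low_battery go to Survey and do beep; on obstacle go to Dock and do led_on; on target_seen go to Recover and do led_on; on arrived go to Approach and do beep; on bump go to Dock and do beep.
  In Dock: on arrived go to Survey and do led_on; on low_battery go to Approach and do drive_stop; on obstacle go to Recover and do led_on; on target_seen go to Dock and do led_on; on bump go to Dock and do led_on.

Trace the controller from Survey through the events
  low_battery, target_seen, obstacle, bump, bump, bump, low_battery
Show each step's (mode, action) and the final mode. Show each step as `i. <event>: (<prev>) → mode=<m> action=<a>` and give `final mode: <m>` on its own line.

1. low_battery: (Survey) → mode=Approach action=led_on
2. target_seen: (Approach) → mode=Dock action=beep
3. obstacle: (Dock) → mode=Recover action=led_on
4. bump: (Recover) → mode=Dock action=beep
5. bump: (Dock) → mode=Dock action=led_on
6. bump: (Dock) → mode=Dock action=led_on
7. low_battery: (Dock) → mode=Approach action=drive_stop

final mode: Approach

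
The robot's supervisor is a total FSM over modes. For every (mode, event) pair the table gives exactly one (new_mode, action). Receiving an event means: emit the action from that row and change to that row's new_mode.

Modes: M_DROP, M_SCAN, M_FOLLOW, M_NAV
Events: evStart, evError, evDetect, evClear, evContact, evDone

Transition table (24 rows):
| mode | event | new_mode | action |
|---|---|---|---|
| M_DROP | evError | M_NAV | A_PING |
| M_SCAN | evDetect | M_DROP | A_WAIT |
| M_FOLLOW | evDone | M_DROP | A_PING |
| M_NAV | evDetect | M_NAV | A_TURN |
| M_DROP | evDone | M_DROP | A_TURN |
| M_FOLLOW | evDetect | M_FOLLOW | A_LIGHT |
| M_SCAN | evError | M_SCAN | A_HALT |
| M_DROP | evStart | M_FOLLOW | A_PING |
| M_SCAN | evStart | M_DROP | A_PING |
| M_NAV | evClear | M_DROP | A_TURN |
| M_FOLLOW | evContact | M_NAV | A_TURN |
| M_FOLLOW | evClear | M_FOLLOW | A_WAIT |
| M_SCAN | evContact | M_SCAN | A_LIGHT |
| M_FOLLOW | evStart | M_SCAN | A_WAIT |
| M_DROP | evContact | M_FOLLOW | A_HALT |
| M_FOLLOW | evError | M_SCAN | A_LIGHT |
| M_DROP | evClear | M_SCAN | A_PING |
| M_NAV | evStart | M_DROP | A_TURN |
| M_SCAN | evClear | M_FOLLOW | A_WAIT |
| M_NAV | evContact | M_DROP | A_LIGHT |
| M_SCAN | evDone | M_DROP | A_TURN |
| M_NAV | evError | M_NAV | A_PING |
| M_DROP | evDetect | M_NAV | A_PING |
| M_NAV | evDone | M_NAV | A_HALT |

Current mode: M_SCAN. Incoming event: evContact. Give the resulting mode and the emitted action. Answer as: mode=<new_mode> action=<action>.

mode=M_SCAN action=A_LIGHT

current mode = M_SCAN; filter table to that mode:
  (M_SCAN, evDetect) → (M_DROP, A_WAIT)
  (M_SCAN, evError) → (M_SCAN, A_HALT)
  (M_SCAN, evStart) → (M_DROP, A_PING)
  (M_SCAN, evContact) → (M_SCAN, A_LIGHT)  ← event matches
  (M_SCAN, evClear) → (M_FOLLOW, A_WAIT)
  (M_SCAN, evDone) → (M_DROP, A_TURN)
event = evContact selects (M_SCAN, A_LIGHT)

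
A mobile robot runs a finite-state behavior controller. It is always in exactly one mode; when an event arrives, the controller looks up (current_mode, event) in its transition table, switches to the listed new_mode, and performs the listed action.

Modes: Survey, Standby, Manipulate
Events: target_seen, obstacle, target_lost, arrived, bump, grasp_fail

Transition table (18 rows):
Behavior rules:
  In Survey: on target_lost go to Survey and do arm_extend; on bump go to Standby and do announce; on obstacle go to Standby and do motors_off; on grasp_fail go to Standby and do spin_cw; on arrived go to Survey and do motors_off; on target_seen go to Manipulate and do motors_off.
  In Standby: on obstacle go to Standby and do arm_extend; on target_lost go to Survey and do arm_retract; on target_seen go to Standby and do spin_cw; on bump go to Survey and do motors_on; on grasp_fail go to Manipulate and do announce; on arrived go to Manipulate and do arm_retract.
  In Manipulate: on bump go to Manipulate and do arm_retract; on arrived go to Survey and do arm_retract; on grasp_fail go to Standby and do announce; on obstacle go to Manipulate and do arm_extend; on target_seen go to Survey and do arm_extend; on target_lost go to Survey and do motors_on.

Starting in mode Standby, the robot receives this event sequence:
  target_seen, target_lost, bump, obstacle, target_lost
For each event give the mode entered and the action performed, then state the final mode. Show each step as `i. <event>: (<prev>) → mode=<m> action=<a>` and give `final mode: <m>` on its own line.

final mode: Survey

1. target_seen: (Standby) → mode=Standby action=spin_cw
2. target_lost: (Standby) → mode=Survey action=arm_retract
3. bump: (Survey) → mode=Standby action=announce
4. obstacle: (Standby) → mode=Standby action=arm_extend
5. target_lost: (Standby) → mode=Survey action=arm_retract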